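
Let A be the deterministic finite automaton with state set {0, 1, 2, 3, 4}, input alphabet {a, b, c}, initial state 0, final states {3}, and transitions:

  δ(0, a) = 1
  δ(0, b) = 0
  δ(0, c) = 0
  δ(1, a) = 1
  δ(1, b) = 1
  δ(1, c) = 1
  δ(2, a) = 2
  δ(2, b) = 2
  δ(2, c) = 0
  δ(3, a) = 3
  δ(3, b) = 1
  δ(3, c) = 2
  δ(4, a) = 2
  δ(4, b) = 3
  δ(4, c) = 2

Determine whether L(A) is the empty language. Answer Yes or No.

The states reachable from the start state are {0, 1}.
None of the accepting states {3} is reachable, so no string is accepted and L(A) = ∅.

Yes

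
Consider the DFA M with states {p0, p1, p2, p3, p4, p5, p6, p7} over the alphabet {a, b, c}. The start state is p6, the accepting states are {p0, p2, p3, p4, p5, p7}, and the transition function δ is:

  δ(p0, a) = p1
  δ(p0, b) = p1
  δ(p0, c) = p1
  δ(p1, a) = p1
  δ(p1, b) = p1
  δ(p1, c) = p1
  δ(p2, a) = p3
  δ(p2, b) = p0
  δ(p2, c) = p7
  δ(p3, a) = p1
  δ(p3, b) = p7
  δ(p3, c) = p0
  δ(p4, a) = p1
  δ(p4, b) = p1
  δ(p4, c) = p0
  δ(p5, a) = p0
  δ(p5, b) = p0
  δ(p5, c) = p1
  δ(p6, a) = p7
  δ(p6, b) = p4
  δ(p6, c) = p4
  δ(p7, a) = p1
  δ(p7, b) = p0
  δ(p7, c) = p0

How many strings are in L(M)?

7

The useful subgraph on states {p0, p4, p6, p7} is acyclic, so L(M) is finite; the longest accepting path visits 3 useful states, giving maximum string length 2.
Counting accepting paths from p6 by length: 3 of length 1, 4 of length 2. Total 7.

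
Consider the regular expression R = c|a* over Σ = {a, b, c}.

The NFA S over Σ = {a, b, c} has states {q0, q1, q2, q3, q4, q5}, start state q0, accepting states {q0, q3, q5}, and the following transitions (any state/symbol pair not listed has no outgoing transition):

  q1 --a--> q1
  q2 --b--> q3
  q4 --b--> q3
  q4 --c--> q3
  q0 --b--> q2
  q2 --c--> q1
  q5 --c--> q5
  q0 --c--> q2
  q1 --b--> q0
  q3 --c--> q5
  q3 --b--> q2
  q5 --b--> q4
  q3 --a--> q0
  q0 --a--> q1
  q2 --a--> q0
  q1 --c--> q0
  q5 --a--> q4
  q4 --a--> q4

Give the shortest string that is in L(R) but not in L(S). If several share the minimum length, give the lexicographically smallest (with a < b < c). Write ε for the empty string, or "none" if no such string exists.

The string a is accepted by R but not by S.
No shorter string lies in the difference, and a is the lexicographically first length-1 string in L(R) \ L(S).

a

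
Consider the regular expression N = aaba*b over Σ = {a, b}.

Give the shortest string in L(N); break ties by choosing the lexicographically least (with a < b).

aabb

By inspection of the expression, no string of length less than 4 matches, and aabb is the lexicographically first match of length 4.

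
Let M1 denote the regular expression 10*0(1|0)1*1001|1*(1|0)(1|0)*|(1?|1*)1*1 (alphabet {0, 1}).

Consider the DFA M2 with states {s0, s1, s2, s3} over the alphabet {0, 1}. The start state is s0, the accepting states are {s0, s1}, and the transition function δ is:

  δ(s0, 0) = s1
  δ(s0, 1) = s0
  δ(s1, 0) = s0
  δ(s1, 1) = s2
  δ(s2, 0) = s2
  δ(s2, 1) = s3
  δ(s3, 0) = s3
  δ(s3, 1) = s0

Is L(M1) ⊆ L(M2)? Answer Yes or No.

No

The string 01 is in L(M1) but not in L(M2).
So L(M1) ⊄ L(M2).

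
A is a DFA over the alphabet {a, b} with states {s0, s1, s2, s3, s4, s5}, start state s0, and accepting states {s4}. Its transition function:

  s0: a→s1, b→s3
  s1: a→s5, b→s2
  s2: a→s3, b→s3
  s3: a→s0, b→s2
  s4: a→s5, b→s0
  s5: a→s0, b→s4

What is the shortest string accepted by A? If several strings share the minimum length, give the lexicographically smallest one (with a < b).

A breadth-first search from s0 reaches an accepting state first via the path s0 → s1 → s5 → s4 on input aab.
No string of length < 3 is accepted (BFS exhausts all shorter strings without reaching an accepting state), and aab is the lexicographically least accepting string of length 3.

aab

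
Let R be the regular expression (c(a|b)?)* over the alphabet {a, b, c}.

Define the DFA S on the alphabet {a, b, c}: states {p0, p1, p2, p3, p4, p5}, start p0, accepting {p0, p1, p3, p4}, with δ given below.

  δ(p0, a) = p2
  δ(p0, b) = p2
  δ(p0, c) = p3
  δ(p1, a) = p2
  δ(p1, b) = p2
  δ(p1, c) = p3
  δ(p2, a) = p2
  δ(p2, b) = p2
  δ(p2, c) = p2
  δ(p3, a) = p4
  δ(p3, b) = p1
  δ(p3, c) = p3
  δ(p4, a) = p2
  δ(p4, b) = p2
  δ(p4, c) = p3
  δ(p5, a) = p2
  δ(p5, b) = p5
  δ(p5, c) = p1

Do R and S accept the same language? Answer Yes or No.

Converting the expression R to a DFA (subset construction, then merging equivalent states) gives the minimal DFA with states {r0, r1, r2}, start state r0, accepting states {r0, r2} and transitions r0: a→r1, b→r1, c→r2; r1: a→r1, b→r1, c→r1; r2: a→r0, b→r0, c→r2.
Exploring the product automaton R × S from the start pair (r0, p0), following both machines on each input symbol, reaches 5 state pairs: (r0, p0), (r1, p2), (r2, p3), (r0, p4), (r0, p1).
R accepts in {r0, r2} and S accepts in {p0, p1, p3, p4}. In every reachable pair the two components are either both accepting — (r0, p0), (r2, p3), (r0, p4), (r0, p1) — or both non-accepting, so no string is accepted by exactly one of the machines: L(R) \ L(S) and L(S) \ L(R) are both empty.
Hence every string is accepted by R iff it is accepted by S, and the two languages coincide.

Yes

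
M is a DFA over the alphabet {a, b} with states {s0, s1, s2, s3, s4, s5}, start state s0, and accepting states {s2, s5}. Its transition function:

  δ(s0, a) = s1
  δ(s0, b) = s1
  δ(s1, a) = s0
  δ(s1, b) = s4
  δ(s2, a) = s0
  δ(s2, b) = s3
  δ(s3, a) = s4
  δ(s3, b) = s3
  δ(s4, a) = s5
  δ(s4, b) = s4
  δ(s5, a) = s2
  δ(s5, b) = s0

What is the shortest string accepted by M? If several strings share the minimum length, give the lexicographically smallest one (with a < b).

A breadth-first search from s0 reaches an accepting state first via the path s0 → s1 → s4 → s5 on input aba.
No string of length < 3 is accepted (BFS exhausts all shorter strings without reaching an accepting state), and aba is the lexicographically least accepting string of length 3.

aba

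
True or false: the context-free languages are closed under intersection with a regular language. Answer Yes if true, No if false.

Yes

Run a PDA for the context-free language and a DFA for the regular one in parallel (product of finite controls, the PDA's stack unchanged, the DFA advancing only on input moves); the product PDA accepts exactly the intersection. (Intersection of two CFLs, by contrast, can fail to be context-free.)
So the context-free languages are closed under intersection with a regular language.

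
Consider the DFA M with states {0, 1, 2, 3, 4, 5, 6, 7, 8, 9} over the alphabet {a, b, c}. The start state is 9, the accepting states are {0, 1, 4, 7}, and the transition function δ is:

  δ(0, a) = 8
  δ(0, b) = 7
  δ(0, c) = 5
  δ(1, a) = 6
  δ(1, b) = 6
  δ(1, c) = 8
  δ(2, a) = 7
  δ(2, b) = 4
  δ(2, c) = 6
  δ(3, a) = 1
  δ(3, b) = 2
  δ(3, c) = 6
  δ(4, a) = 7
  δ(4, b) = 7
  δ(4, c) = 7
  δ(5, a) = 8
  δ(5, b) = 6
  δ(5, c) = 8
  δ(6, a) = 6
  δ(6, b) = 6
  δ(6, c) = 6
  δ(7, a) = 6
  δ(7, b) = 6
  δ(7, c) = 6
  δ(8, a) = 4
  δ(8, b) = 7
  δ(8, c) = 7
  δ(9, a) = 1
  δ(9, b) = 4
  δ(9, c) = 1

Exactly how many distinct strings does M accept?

The useful subgraph on states {1, 4, 7, 8, 9} is acyclic, so L(M) is finite; the longest accepting path visits 5 useful states, giving maximum string length 4.
Counting accepting paths from 9 by length: 3 of length 1, 3 of length 2, 6 of length 3, 6 of length 4. Total 18.

18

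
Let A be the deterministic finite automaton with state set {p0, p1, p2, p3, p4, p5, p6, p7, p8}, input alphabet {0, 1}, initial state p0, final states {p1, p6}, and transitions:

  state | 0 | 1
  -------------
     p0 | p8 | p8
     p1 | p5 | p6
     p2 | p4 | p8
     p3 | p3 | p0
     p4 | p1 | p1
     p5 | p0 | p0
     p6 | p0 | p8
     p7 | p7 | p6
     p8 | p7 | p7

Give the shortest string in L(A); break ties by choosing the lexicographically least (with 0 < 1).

A breadth-first search from p0 reaches an accepting state first via the path p0 → p8 → p7 → p6 on input 001.
No string of length < 3 is accepted (BFS exhausts all shorter strings without reaching an accepting state), and 001 is the lexicographically least accepting string of length 3.

001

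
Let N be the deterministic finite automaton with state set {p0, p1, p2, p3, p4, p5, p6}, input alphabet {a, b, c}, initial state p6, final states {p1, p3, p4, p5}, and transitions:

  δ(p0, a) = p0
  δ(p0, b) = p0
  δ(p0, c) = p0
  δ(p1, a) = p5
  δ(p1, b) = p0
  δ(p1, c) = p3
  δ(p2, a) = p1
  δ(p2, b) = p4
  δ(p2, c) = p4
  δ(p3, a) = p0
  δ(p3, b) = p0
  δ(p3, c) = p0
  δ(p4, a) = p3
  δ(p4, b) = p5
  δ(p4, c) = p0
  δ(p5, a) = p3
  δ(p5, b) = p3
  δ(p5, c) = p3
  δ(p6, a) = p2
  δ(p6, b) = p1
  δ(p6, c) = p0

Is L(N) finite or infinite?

finite

The useful states (reachable from p6 and able to reach an accepting state) are {p1, p2, p3, p4, p5, p6}.
Restricted to these states the transition graph has no cycle, so every accepting path has bounded length and L is finite.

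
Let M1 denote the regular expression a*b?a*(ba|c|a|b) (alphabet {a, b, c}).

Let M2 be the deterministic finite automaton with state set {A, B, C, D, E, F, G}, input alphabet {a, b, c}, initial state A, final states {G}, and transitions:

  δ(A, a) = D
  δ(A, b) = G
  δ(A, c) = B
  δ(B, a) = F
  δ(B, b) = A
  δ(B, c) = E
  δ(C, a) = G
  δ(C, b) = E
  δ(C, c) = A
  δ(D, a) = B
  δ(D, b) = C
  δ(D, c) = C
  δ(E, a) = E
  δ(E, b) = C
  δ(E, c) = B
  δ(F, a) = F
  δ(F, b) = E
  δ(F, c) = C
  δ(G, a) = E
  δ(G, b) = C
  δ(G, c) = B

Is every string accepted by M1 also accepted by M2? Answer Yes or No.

The string a is in L(M1) but not in L(M2).
So L(M1) ⊄ L(M2).

No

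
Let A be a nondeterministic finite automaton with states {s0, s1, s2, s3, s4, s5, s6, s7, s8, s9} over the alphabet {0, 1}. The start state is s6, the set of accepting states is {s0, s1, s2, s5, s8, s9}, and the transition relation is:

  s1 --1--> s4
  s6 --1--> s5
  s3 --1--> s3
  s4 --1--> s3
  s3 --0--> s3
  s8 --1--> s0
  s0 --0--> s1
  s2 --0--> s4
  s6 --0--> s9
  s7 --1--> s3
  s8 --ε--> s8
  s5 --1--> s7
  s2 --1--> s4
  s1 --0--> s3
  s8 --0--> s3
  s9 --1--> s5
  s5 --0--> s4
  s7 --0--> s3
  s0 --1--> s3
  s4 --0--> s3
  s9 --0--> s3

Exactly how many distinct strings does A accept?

3

The useful subgraph on states {s5, s6, s9} is acyclic, so L(A) is finite; the longest accepting path visits 3 useful states, giving maximum string length 2.
Counting accepting paths from s6 by length: 2 of length 1, 1 of length 2. Total 3.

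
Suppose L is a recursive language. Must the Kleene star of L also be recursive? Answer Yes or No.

Yes

For an input w of length n, decide by dynamic programming over positions 0..n whether w factors into blocks from L, calling the decider for L on each of the O(n²) substrings; every call halts, so this decides L*.
So the recursive languages are closed under Kleene star.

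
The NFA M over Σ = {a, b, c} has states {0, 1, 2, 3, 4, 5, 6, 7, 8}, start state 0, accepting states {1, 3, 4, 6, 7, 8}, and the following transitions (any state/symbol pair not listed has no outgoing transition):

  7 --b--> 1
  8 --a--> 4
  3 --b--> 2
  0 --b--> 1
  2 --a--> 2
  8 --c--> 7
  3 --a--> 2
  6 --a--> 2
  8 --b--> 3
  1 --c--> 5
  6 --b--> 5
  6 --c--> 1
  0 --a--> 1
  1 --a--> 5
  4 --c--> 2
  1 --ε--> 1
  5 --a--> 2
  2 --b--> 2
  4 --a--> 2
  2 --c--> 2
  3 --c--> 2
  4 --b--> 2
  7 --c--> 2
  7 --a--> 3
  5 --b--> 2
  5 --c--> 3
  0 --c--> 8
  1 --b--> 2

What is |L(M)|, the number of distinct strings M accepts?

14

The useful subgraph on states {0, 1, 3, 4, 5, 7, 8} is acyclic, so L(M) is finite; the longest accepting path visits 6 useful states, giving maximum string length 5.
Counting accepting paths from 0 by length: 3 of length 1, 3 of length 2, 6 of length 3, 2 of length 5. Total 14.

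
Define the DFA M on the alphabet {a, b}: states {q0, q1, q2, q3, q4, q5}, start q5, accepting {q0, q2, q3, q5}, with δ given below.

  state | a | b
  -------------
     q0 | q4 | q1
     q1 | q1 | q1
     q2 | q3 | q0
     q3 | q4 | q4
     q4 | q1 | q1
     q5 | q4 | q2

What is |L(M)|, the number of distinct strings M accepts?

The useful subgraph on states {q0, q2, q3, q5} is acyclic, so L(M) is finite; the longest accepting path visits 3 useful states, giving maximum string length 2.
Counting accepting paths from q5 by length: 1 of length 0, 1 of length 1, 2 of length 2. Total 4.

4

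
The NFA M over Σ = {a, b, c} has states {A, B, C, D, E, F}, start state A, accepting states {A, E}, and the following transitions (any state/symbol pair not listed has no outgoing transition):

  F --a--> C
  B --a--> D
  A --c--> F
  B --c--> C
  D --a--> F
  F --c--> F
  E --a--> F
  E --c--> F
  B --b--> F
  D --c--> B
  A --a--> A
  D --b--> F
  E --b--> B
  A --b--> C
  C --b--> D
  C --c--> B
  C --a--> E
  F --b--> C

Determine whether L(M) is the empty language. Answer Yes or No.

The empty string ε is accepted: the run A ends in the accepting state A.
Since at least one string is accepted, L(M) is not empty.

No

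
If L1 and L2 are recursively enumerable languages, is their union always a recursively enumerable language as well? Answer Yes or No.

Yes

Simulate recognisers for L₁ and L₂ in parallel, alternating one step of each, and accept as soon as either accepts.
So the recursively enumerable languages are closed under union.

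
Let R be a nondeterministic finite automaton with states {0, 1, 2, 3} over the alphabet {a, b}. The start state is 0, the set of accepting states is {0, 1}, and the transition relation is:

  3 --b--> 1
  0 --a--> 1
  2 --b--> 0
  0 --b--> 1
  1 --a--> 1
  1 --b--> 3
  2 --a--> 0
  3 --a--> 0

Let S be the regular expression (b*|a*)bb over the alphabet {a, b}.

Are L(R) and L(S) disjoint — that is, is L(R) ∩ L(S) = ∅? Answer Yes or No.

No

The string abb is accepted by both R and S.
Hence L(R) ∩ L(S) ≠ ∅.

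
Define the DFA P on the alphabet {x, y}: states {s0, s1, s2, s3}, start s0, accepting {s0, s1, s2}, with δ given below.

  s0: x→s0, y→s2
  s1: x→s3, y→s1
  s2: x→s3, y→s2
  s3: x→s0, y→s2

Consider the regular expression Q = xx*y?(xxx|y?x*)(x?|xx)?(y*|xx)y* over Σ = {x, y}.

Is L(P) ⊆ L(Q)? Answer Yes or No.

The empty string ε is in L(P) but not in L(Q).
So L(P) ⊄ L(Q).

No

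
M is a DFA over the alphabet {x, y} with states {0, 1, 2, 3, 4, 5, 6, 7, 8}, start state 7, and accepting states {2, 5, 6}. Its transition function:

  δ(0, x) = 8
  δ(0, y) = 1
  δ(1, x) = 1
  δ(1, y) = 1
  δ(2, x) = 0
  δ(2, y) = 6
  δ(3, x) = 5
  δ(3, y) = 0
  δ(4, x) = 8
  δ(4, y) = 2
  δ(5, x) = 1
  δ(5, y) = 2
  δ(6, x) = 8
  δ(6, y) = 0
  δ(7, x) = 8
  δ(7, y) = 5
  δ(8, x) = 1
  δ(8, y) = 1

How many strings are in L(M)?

The useful subgraph on states {2, 5, 6, 7} is acyclic, so L(M) is finite; the longest accepting path visits 4 useful states, giving maximum string length 3.
Counting accepting paths from 7 by length: 1 of length 1, 1 of length 2, 1 of length 3. Total 3.

3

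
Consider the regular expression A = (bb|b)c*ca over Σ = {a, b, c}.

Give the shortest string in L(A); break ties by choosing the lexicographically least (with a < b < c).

By inspection of the expression, no string of length less than 3 matches, and bca is the lexicographically first match of length 3.

bca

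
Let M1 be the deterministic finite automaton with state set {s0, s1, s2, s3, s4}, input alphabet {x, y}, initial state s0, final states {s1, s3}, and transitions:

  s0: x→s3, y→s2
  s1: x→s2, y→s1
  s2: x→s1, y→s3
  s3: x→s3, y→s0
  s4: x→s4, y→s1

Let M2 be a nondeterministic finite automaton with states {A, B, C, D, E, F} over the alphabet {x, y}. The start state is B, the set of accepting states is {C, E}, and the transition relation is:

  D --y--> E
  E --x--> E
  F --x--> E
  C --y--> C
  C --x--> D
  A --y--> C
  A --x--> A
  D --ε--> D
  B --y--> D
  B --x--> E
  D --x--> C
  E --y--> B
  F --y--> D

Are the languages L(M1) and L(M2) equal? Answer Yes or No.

Exploring the product automaton M1 × M2 from the start pair (s0, B), following both machines on each input symbol, reaches 4 state pairs: (s0, B), (s3, E), (s2, D), (s1, C).
M1 accepts in {s1, s3} and M2 accepts in {C, E}. In every reachable pair the two components are either both accepting — (s3, E), (s1, C) — or both non-accepting, so no string is accepted by exactly one of the machines: L(M1) \ L(M2) and L(M2) \ L(M1) are both empty.
Hence every string is accepted by M1 iff it is accepted by M2, and the two languages coincide.

Yes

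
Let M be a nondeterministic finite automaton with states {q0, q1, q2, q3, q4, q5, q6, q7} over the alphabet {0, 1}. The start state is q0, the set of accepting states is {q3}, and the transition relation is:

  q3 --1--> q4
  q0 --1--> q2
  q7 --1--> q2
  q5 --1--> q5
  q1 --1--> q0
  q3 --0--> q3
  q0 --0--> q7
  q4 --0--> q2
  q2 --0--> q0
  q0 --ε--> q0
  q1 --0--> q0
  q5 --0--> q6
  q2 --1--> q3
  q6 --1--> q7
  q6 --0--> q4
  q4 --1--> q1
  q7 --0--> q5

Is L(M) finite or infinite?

infinite

State q0 is reachable from the start and can reach an accepting state, and it lies on the cycle q0 → q2 → q0.
Traversing that cycle any number of times yields accepted strings of unbounded length, so the language is infinite.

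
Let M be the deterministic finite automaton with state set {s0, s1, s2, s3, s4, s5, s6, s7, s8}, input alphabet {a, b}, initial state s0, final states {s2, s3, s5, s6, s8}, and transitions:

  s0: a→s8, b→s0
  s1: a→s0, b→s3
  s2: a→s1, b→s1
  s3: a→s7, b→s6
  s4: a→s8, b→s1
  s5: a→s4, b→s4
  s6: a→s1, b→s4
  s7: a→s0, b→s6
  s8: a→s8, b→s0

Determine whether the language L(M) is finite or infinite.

infinite

State s8 is reachable from the start and can reach an accepting state, and it lies on the cycle s8 → s8.
Traversing that cycle any number of times yields accepted strings of unbounded length, so the language is infinite.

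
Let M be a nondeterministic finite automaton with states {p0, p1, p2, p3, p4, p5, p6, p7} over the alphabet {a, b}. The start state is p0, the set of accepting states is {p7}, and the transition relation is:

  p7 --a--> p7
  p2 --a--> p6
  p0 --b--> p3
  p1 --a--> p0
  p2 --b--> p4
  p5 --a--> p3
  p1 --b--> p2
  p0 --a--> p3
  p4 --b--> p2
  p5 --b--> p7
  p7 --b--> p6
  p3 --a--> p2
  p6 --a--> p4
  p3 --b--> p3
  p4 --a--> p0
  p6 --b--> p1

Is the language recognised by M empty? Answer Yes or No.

Yes

The states reachable from the start state are {p0, p1, p2, p3, p4, p6}.
None of the accepting states {p7} is reachable, so no string is accepted and L(M) = ∅.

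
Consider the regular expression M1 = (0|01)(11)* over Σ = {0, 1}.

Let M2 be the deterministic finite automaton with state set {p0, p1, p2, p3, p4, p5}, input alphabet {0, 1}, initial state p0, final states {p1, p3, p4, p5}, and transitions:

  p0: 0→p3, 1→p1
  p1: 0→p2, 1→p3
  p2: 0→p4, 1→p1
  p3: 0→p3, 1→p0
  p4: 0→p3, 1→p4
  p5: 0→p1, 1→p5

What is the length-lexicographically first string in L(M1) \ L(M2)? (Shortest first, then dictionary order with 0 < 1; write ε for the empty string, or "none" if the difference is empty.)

The string 01 is accepted by M1 but not by M2.
No shorter string lies in the difference, and 01 is the lexicographically first length-2 string in L(M1) \ L(M2).

01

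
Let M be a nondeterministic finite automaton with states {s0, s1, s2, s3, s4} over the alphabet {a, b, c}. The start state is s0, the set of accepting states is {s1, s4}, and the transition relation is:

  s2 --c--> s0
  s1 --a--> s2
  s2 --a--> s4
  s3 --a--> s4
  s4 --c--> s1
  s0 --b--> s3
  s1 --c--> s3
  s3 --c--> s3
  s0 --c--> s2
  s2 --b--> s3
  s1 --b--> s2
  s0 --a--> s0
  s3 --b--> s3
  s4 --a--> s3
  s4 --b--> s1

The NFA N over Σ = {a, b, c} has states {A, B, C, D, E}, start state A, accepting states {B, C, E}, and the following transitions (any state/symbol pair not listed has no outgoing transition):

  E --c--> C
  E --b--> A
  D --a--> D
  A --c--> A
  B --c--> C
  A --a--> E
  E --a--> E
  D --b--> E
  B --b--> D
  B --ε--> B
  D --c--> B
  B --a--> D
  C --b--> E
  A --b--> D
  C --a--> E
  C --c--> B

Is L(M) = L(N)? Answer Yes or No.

The string ba is accepted by M but rejected by N.
So L(M) ≠ L(N).

No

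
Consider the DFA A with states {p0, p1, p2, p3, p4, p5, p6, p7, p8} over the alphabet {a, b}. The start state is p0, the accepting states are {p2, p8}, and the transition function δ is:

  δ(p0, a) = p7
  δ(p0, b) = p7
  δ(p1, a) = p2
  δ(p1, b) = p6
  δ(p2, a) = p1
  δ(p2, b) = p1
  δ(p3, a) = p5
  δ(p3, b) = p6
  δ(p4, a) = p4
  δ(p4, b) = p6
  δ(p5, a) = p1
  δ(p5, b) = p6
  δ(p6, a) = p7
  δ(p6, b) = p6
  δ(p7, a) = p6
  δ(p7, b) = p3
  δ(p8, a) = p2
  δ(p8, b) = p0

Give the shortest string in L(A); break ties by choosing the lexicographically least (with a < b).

abaaa

A breadth-first search from p0 reaches an accepting state first via the path p0 → p7 → p3 → p5 → p1 → p2 on input abaaa.
No string of length < 5 is accepted (BFS exhausts all shorter strings without reaching an accepting state), and abaaa is the lexicographically least accepting string of length 5.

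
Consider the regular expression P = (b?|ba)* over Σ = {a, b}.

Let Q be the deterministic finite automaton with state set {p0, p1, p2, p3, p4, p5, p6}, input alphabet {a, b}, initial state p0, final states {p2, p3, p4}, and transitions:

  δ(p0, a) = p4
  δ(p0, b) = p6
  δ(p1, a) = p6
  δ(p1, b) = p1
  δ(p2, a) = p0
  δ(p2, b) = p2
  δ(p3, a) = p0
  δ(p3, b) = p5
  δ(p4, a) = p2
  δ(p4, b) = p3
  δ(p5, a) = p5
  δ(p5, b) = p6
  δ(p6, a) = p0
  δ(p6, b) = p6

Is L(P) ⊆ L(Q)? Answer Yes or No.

The empty string ε is in L(P) but not in L(Q).
So L(P) ⊄ L(Q).

No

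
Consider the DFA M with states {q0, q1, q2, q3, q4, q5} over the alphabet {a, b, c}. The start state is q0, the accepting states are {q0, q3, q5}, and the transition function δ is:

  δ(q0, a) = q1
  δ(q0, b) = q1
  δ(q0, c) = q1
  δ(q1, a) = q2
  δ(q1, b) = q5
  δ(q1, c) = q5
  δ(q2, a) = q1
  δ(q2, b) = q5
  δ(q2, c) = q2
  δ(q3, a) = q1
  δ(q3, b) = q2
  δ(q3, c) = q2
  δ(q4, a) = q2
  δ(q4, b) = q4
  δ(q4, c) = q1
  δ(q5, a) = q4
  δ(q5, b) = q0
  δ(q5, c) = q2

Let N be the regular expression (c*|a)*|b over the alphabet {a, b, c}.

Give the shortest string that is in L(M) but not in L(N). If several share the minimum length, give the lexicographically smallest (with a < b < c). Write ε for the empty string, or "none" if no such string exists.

The string ab is accepted by M but not by N.
No shorter string lies in the difference, and ab is the lexicographically first length-2 string in L(M) \ L(N).

ab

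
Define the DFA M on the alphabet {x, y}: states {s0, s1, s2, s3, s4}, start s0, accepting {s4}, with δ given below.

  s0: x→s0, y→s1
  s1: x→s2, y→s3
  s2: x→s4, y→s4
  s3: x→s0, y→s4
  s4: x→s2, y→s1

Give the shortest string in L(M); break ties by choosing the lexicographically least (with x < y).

yxx

A breadth-first search from s0 reaches an accepting state first via the path s0 → s1 → s2 → s4 on input yxx.
No string of length < 3 is accepted (BFS exhausts all shorter strings without reaching an accepting state), and yxx is the lexicographically least accepting string of length 3.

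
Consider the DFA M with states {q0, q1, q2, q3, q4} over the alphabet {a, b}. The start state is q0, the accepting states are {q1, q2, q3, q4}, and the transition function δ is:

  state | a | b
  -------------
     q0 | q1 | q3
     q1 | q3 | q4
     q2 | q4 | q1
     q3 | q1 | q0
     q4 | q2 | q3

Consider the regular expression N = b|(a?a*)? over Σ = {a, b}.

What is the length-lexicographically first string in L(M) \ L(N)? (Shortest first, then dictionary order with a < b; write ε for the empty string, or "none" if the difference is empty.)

The string ab is accepted by M but not by N.
No shorter string lies in the difference, and ab is the lexicographically first length-2 string in L(M) \ L(N).

ab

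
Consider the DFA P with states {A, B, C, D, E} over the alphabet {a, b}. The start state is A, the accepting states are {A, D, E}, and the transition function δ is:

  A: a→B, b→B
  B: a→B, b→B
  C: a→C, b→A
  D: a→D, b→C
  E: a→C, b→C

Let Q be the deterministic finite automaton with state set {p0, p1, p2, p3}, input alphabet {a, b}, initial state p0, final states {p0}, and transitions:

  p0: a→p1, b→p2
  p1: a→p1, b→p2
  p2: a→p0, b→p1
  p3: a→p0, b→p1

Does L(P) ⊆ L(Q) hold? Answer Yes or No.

Yes

Exploring the product automaton P × Q from the start pair (A, p0), following both machines on each input symbol, reaches 4 state pairs: (A, p0), (B, p1), (B, p2), (B, p0).
P accepts in {A, D, E} and Q accepts in {p0}. The reachable pairs whose P-component is accepting are (A, p0); in each of them the Q-component is accepting too, so the product for L(P) \ L(Q) (P-component accepting, Q-component rejecting) has no reachable accepting pair and the difference is empty.
Hence every string in L(P) is also in L(Q).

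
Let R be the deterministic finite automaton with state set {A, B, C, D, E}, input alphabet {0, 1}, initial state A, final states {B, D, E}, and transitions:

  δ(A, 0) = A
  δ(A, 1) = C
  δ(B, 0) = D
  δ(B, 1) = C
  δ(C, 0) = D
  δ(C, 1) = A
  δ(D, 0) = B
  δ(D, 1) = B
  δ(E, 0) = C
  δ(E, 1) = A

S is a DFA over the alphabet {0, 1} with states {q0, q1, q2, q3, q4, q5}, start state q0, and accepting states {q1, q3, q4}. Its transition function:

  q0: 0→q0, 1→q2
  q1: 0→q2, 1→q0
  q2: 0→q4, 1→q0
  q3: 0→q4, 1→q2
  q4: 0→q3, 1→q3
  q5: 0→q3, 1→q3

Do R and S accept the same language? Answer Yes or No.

Exploring the product automaton R × S from the start pair (A, q0), following both machines on each input symbol, reaches 4 state pairs: (A, q0), (C, q2), (D, q4), (B, q3).
R accepts in {B, D, E} and S accepts in {q1, q3, q4}. In every reachable pair the two components are either both accepting — (D, q4), (B, q3) — or both non-accepting, so no string is accepted by exactly one of the machines: L(R) \ L(S) and L(S) \ L(R) are both empty.
Hence every string is accepted by R iff it is accepted by S, and the two languages coincide.

Yes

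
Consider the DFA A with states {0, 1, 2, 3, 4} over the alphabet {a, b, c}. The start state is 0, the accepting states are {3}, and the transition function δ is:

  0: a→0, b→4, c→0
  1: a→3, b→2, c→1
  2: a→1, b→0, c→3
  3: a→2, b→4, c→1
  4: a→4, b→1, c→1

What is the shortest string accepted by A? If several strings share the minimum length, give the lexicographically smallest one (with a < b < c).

A breadth-first search from 0 reaches an accepting state first via the path 0 → 4 → 1 → 3 on input bba.
No string of length < 3 is accepted (BFS exhausts all shorter strings without reaching an accepting state), and bba is the lexicographically least accepting string of length 3.

bba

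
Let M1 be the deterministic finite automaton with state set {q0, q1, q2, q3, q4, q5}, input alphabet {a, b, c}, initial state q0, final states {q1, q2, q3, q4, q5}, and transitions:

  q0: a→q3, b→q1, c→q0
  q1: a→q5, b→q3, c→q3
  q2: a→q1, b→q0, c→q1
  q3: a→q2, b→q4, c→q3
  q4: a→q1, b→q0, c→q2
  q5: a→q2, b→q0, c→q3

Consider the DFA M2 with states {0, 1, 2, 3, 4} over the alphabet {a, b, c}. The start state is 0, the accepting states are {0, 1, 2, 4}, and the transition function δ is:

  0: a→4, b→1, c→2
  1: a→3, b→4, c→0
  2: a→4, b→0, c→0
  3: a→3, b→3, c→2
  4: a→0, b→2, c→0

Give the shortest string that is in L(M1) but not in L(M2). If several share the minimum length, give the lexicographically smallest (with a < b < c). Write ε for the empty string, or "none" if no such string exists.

The string ba is accepted by M1 but not by M2.
No shorter string lies in the difference, and ba is the lexicographically first length-2 string in L(M1) \ L(M2).

ba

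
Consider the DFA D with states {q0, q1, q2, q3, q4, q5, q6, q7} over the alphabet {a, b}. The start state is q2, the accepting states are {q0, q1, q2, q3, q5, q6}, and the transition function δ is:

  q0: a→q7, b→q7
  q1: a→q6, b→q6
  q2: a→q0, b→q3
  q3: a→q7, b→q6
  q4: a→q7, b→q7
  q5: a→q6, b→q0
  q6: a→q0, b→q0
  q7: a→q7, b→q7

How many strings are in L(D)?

6

The useful subgraph on states {q0, q2, q3, q6} is acyclic, so L(D) is finite; the longest accepting path visits 4 useful states, giving maximum string length 3.
Counting accepting paths from q2 by length: 1 of length 0, 2 of length 1, 1 of length 2, 2 of length 3. Total 6.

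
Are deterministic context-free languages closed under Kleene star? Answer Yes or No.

L = {c aⁿbⁿ : n≥0} ∪ {cc aⁿb²ⁿ : n≥0} is a DCFL (the number of leading c's fixes which ratio the DPDA checks), but L* is not. Every word of L starts with c, so in a factorisation of the string cc aⁱbʲ (i≥1) into words of L each factor begins at one of the two c's: either the whole string is a single word of L (forcing j = 2i), or it splits as c · (c aⁱbʲ) with c ∈ L (take n = 0) and c aⁱbʲ ∈ L (forcing j = i). Thus L* ∩ cca⁺b* = {cc aⁿbⁿ : n≥1} ∪ {cc aⁿb²ⁿ : n≥1}. A DPDA for L* would give one for this intersection with a regular set, and, started from its configuration after reading cc, one for {aⁿbⁿ : n≥1} ∪ {aⁿb²ⁿ : n≥1}, which no deterministic PDA accepts (a DPDA for it would have a single run on aⁿb²ⁿ, accepting after the prefix aⁿbⁿ and accepting again after n more b's; an ordinary PDA that simulates it on a's and b's and, at any moment when it is accepting, may switch to reading only a fresh letter d while feeding each d to the simulation as a b, would accept aⁱbʲdᵏ (k≥1) exactly when both aⁱbʲ and aⁱbʲ⁺ᵏ are in the language, i.e. its language intersected with the regular set a*b*d⁺ would be exactly {aⁿbⁿdⁿ : n≥1} — impossible, since context-free languages are closed under intersection with regular sets and {aⁿbⁿdⁿ} is not context-free). So L* is not a DCFL.

No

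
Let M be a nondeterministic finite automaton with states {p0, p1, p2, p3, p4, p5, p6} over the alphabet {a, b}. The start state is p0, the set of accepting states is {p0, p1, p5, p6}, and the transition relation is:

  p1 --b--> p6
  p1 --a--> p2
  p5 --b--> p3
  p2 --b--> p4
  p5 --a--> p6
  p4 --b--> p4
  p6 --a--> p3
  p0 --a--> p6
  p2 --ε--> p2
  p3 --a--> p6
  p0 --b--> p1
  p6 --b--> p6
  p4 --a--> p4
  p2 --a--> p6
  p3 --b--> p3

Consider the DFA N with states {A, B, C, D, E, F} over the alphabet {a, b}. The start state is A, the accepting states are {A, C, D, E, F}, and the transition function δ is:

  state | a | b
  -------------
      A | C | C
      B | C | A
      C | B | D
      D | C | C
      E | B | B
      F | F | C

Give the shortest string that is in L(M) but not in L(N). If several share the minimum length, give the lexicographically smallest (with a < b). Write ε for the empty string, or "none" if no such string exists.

abaa

The string abaa is accepted by M but not by N.
No shorter string lies in the difference, and abaa is the lexicographically first length-4 string in L(M) \ L(N).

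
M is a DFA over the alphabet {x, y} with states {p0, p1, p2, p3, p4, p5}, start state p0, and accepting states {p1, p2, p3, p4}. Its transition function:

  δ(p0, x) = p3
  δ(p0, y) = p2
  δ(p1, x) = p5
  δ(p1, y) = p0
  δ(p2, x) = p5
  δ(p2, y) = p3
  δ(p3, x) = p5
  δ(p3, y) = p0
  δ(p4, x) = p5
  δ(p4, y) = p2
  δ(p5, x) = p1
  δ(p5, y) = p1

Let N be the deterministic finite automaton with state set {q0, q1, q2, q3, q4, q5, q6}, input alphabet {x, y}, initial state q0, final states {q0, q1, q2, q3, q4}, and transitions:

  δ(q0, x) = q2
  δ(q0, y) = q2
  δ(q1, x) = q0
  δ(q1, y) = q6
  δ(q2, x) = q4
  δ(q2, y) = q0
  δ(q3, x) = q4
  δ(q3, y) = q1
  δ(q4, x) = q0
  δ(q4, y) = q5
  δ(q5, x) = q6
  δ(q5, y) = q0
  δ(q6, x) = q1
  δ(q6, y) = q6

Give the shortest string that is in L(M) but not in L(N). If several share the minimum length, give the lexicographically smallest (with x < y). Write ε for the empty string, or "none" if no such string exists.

The string xxy is accepted by M but not by N.
No shorter string lies in the difference, and xxy is the lexicographically first length-3 string in L(M) \ L(N).

xxy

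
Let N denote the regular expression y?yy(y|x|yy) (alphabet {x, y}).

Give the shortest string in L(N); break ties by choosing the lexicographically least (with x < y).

By inspection of the expression, no string of length less than 3 matches, and yyx is the lexicographically first match of length 3.

yyx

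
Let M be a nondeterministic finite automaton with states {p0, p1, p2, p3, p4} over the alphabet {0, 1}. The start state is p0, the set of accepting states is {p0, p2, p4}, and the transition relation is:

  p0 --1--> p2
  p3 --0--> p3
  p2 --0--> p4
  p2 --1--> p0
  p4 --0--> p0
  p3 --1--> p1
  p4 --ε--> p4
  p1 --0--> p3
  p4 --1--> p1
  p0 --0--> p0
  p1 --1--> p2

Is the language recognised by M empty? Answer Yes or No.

The empty string ε is accepted: the run p0 ends in the accepting state p0.
Since at least one string is accepted, L(M) is not empty.

No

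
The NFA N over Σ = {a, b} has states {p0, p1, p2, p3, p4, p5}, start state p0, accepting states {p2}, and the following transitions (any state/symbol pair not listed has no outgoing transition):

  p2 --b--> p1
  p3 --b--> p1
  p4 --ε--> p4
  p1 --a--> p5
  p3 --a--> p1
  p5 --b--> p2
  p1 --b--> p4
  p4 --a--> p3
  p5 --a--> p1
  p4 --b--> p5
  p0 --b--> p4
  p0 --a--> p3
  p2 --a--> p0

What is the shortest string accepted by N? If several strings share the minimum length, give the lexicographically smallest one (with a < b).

bbb

A breadth-first search from p0 reaches an accepting state first via the path p0 → p4 → p5 → p2 on input bbb.
No string of length < 3 is accepted (BFS exhausts all shorter strings without reaching an accepting state), and bbb is the lexicographically least accepting string of length 3.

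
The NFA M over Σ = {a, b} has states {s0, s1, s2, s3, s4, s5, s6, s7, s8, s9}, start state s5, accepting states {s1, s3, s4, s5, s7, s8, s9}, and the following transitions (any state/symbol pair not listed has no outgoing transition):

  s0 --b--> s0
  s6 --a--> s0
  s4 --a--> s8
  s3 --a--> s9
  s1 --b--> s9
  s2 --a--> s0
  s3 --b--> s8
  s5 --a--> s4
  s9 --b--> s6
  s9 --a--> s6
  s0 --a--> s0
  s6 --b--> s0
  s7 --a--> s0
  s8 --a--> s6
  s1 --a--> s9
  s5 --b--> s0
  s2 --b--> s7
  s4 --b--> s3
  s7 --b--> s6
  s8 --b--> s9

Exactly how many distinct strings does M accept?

8

The useful subgraph on states {s3, s4, s5, s8, s9} is acyclic, so L(M) is finite; the longest accepting path visits 5 useful states, giving maximum string length 4.
Counting accepting paths from s5 by length: 1 of length 0, 1 of length 1, 2 of length 2, 3 of length 3, 1 of length 4. Total 8.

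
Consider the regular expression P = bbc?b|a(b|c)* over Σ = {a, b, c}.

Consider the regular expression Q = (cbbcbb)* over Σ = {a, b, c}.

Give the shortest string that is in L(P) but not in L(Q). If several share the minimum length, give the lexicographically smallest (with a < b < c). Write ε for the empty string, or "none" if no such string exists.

The string a is accepted by P but not by Q.
No shorter string lies in the difference, and a is the lexicographically first length-1 string in L(P) \ L(Q).

a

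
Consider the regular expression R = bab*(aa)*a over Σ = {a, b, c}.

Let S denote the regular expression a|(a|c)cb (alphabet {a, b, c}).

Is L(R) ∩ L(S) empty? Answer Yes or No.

Converting the expression R to a DFA (subset construction, then merging equivalent states) gives the minimal DFA with states {r0, r1, r2, r3, r4, r5}, start state r0, accepting states {r4} and transitions r0: a→r1, b→r2, c→r1; r1: a→r1, b→r1, c→r1; r2: a→r3, b→r1, c→r1; r3: a→r4, b→r3, c→r1; r4: a→r5, b→r1, c→r1; r5: a→r4, b→r1, c→r1.
Converting the expression S to a DFA (subset construction, then merging equivalent states) gives the minimal DFA with states {s0, s1, s2, s3, s4, s5}, start state s0, accepting states {s1, s5} and transitions s0: a→s1, b→s2, c→s3; s1: a→s2, b→s2, c→s4; s2: a→s2, b→s2, c→s2; s3: a→s2, b→s2, c→s4; s4: a→s2, b→s5, c→s2; s5: a→s2, b→s2, c→s2.
Exploring the product automaton R × S from the start pair (r0, s0), following both machines on each input symbol, reaches 10 state pairs: (r0, s0), (r1, s1), (r2, s2), (r1, s3), (r1, s2), (r1, s4), (r3, s2), (r1, s5), (r4, s2), (r5, s2).
R accepts in {r4} and S accepts in {s1, s5}; no reachable pair has both components accepting, so no string drives both machines to acceptance simultaneously and L(R) ∩ L(S) = ∅.
So no string is accepted by both, and the intersection is empty.

Yes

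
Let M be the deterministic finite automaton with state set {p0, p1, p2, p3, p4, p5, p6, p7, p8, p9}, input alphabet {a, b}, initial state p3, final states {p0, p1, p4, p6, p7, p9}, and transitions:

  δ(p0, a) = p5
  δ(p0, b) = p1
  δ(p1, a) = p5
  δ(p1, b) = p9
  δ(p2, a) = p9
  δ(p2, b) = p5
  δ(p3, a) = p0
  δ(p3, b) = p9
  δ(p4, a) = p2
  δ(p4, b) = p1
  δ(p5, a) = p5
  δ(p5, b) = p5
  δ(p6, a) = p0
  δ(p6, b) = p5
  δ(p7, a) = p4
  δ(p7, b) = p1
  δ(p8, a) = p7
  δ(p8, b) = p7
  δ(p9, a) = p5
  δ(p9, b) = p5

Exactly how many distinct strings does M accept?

The useful subgraph on states {p0, p1, p3, p9} is acyclic, so L(M) is finite; the longest accepting path visits 4 useful states, giving maximum string length 3.
Counting accepting paths from p3 by length: 2 of length 1, 1 of length 2, 1 of length 3. Total 4.

4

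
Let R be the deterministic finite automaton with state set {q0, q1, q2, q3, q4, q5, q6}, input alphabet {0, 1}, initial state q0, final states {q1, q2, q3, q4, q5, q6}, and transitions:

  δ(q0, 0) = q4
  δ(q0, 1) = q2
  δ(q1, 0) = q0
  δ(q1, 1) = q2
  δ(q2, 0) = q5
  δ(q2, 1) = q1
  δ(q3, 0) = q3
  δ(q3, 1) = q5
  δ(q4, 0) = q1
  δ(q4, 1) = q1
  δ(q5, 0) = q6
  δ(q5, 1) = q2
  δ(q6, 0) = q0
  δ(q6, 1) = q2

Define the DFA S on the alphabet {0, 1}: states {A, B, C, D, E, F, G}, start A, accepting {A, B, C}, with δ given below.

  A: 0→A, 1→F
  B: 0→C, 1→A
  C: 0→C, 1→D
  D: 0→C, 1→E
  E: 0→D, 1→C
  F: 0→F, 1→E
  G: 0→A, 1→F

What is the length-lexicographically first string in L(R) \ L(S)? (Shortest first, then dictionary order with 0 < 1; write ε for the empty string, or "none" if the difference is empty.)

The string 1 is accepted by R but not by S.
No shorter string lies in the difference, and 1 is the lexicographically first length-1 string in L(R) \ L(S).

1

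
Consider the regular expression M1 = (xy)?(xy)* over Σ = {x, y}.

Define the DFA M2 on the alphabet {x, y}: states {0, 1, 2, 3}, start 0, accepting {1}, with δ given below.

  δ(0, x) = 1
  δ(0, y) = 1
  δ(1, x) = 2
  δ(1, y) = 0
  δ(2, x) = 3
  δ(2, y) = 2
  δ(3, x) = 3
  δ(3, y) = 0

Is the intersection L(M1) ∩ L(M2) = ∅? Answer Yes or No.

Converting the expression M1 to a DFA (subset construction, then merging equivalent states) gives the minimal DFA with states {r0, r1, r2}, start state r0, accepting states {r0} and transitions r0: x→r1, y→r2; r1: x→r2, y→r0; r2: x→r2, y→r2.
Exploring the product automaton M1 × M2 from the start pair (r0, 0), following both machines on each input symbol, reaches 6 state pairs: (r0, 0), (r1, 1), (r2, 1), (r2, 2), (r2, 0), (r2, 3).
M1 accepts in {r0} and M2 accepts in {1}; no reachable pair has both components accepting, so no string drives both machines to acceptance simultaneously and L(M1) ∩ L(M2) = ∅.
So no string is accepted by both, and the intersection is empty.

Yes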